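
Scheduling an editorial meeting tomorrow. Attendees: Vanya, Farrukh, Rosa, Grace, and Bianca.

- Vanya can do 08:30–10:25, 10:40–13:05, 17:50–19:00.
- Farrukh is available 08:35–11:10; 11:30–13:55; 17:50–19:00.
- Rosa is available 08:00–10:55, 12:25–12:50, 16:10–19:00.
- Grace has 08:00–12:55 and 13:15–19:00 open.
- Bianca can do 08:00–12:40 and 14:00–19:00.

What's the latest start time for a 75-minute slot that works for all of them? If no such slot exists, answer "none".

09:10

Vanya ∩ Farrukh: 08:35-10:25, 10:40-11:10, 11:30-13:05, 17:50-19:00.
Vanya ∩ Farrukh ∩ Rosa: 08:35-10:25, 10:40-10:55, 12:25-12:50, 17:50-19:00.
Vanya ∩ Farrukh ∩ Rosa ∩ Grace: 08:35-10:25, 10:40-10:55, 12:25-12:50, 17:50-19:00.
Vanya ∩ Farrukh ∩ Rosa ∩ Grace ∩ Bianca: 08:35-10:25, 10:40-10:55, 12:25-12:40, 17:50-19:00.
The last common window of at least 75 minutes is 08:35-10:25; a 75-minute meeting can start as late as 09:10 and still end by 10:25.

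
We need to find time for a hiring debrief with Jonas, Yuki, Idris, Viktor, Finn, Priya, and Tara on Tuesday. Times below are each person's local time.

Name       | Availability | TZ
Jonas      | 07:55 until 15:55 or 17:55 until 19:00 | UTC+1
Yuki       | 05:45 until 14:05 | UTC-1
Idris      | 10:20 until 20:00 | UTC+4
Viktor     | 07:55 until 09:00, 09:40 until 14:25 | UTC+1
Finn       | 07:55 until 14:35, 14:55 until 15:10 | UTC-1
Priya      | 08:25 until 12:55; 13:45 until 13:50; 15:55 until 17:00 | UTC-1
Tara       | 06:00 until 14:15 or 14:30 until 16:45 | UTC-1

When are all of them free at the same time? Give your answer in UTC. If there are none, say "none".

Jonas in UTC: 06:55-14:55, 16:55-18:00 (subtract 1h to convert from UTC+1).
Yuki in UTC: 06:45-15:05 (add 1h to convert from UTC-1).
Idris in UTC: 06:20-16:00 (subtract 4h to convert from UTC+4).
Viktor in UTC: 06:55-08:00, 08:40-13:25 (subtract 1h to convert from UTC+1).
Finn in UTC: 08:55-15:35, 15:55-16:10 (add 1h to convert from UTC-1).
Priya in UTC: 09:25-13:55, 14:45-14:50, 16:55-18:00 (add 1h to convert from UTC-1).
Tara in UTC: 07:00-15:15, 15:30-17:45 (add 1h to convert from UTC-1).
Jonas ∩ Yuki: 06:55-14:55.
Jonas ∩ Yuki ∩ Idris: 06:55-14:55.
Jonas ∩ Yuki ∩ Idris ∩ Viktor: 06:55-08:00, 08:40-13:25.
Jonas ∩ Yuki ∩ Idris ∩ Viktor ∩ Finn: 08:55-13:25.
Jonas ∩ Yuki ∩ Idris ∩ Viktor ∩ Finn ∩ Priya: 09:25-13:25.
Jonas ∩ Yuki ∩ Idris ∩ Viktor ∩ Finn ∩ Priya ∩ Tara: 09:25-13:25.
So the common availability across everyone is 09:25-13:25.

09:25-13:25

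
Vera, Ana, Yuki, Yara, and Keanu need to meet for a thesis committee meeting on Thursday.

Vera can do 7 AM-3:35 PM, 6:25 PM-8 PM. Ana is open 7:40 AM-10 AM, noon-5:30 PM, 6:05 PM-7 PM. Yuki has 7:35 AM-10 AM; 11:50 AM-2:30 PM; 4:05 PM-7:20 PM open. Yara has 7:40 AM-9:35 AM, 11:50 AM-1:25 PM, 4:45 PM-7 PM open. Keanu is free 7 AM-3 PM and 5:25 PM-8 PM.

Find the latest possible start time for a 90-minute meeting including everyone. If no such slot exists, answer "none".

08:05

Vera ∩ Ana: 07:40-10:00, 12:00-15:35, 18:25-19:00.
Vera ∩ Ana ∩ Yuki: 07:40-10:00, 12:00-14:30, 18:25-19:00.
Vera ∩ Ana ∩ Yuki ∩ Yara: 07:40-09:35, 12:00-13:25, 18:25-19:00.
Vera ∩ Ana ∩ Yuki ∩ Yara ∩ Keanu: 07:40-09:35, 12:00-13:25, 18:25-19:00.
So the common availability across everyone is 07:40-09:35, 12:00-13:25, 18:25-19:00.
The last common window of at least 90 minutes is 07:40-09:35; a 90-minute meeting can start as late as 08:05 and still end by 09:35.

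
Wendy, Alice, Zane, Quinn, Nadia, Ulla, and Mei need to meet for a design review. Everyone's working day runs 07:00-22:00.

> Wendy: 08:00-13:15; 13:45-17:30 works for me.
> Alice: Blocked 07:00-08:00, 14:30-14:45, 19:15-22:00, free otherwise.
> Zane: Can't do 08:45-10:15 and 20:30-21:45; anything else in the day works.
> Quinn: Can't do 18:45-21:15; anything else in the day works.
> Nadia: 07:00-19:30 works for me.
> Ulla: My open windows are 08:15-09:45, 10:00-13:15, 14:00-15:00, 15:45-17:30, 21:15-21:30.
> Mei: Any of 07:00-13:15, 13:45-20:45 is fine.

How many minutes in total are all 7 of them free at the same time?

Wendy free: 08:00-13:15, 13:45-17:30.
Alice free: 08:00-14:30, 14:45-19:15 (invert busy blocks within the working day).
Zane free: 07:00-08:45, 10:15-20:30, 21:45-22:00 (invert busy blocks within the working day).
Quinn free: 07:00-18:45, 21:15-22:00 (invert busy blocks within the working day).
Nadia free: 07:00-19:30.
Ulla free: 08:15-09:45, 10:00-13:15, 14:00-15:00, 15:45-17:30, 21:15-21:30.
Mei free: 07:00-13:15, 13:45-20:45.
Wendy ∩ Alice: 08:00-13:15, 13:45-14:30, 14:45-17:30.
Wendy ∩ Alice ∩ Zane: 08:00-08:45, 10:15-13:15, 13:45-14:30, 14:45-17:30.
Wendy ∩ Alice ∩ Zane ∩ Quinn: 08:00-08:45, 10:15-13:15, 13:45-14:30, 14:45-17:30.
Wendy ∩ Alice ∩ Zane ∩ Quinn ∩ Nadia: 08:00-08:45, 10:15-13:15, 13:45-14:30, 14:45-17:30.
Wendy ∩ Alice ∩ Zane ∩ Quinn ∩ Nadia ∩ Ulla: 08:15-08:45, 10:15-13:15, 14:00-14:30, 14:45-15:00, 15:45-17:30.
Wendy ∩ Alice ∩ Zane ∩ Quinn ∩ Nadia ∩ Ulla ∩ Mei: 08:15-08:45, 10:15-13:15, 14:00-14:30, 14:45-15:00, 15:45-17:30.
Those are the intersection windows.
Summing the common windows: 30 + 180 + 30 + 15 + 105 = 360 minutes.

360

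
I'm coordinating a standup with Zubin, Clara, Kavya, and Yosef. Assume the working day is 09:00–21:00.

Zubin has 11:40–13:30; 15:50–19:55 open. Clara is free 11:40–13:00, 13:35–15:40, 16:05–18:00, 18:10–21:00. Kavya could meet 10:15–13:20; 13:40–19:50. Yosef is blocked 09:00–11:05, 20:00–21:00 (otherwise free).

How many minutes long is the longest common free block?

Zubin free: 11:40-13:30, 15:50-19:55.
Clara free: 11:40-13:00, 13:35-15:40, 16:05-18:00, 18:10-21:00.
Kavya free: 10:15-13:20, 13:40-19:50.
Yosef free: 11:05-20:00 (invert busy blocks within the working day).
Zubin ∩ Clara: 11:40-13:00, 16:05-18:00, 18:10-19:55.
Zubin ∩ Clara ∩ Kavya: 11:40-13:00, 16:05-18:00, 18:10-19:50.
Zubin ∩ Clara ∩ Kavya ∩ Yosef: 11:40-13:00, 16:05-18:00, 18:10-19:50.
So the common availability across everyone is 11:40-13:00, 16:05-18:00, 18:10-19:50.
The longest is 16:05-18:00 at 115 minutes.

115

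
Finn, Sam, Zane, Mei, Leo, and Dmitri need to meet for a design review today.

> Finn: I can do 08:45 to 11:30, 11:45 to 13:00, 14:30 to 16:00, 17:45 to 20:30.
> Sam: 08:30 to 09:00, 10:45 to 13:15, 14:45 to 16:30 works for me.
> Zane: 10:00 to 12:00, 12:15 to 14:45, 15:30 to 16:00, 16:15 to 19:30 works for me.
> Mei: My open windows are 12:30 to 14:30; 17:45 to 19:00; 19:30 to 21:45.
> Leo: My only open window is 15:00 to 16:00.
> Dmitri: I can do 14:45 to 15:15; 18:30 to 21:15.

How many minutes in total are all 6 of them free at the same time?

0

Finn ∩ Sam: 08:45-09:00, 10:45-11:30, 11:45-13:00, 14:45-16:00.
Finn ∩ Sam ∩ Zane: 10:45-11:30, 11:45-12:00, 12:15-13:00, 15:30-16:00.
Finn ∩ Sam ∩ Zane ∩ Mei: 12:30-13:00.
Finn ∩ Sam ∩ Zane ∩ Mei ∩ Leo: ∅.
Finn ∩ Sam ∩ Zane ∩ Mei ∩ Leo ∩ Dmitri: ∅.
There is no time when everyone is free.
There is no common window, so the total is 0 minutes.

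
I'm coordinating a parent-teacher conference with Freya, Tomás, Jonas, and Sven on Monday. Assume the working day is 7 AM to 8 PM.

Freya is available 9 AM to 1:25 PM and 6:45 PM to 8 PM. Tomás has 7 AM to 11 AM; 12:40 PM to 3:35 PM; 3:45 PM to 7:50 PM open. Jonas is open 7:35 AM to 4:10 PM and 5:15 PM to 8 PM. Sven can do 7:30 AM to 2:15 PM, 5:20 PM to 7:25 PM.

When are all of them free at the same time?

Freya ∩ Tomás: 09:00-11:00, 12:40-13:25, 18:45-19:50.
Freya ∩ Tomás ∩ Jonas: 09:00-11:00, 12:40-13:25, 18:45-19:50.
Freya ∩ Tomás ∩ Jonas ∩ Sven: 09:00-11:00, 12:40-13:25, 18:45-19:25.
Those are the intersection windows.

09:00-11:00, 12:40-13:25, 18:45-19:25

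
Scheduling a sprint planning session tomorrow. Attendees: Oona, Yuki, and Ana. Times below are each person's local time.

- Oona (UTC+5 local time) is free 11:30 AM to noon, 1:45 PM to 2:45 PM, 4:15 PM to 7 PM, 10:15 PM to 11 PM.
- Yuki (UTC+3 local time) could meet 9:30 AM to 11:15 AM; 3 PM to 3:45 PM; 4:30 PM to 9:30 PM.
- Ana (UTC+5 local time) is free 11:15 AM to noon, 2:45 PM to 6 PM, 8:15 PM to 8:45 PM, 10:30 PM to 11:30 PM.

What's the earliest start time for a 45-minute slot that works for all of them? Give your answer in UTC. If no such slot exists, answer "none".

Oona in UTC: 06:30-07:00, 08:45-09:45, 11:15-14:00, 17:15-18:00 (subtract 5h to convert from UTC+5).
Yuki in UTC: 06:30-08:15, 12:00-12:45, 13:30-18:30 (subtract 3h to convert from UTC+3).
Ana in UTC: 06:15-07:00, 09:45-13:00, 15:15-15:45, 17:30-18:30 (subtract 5h to convert from UTC+5).
Oona ∩ Yuki: 06:30-07:00, 12:00-12:45, 13:30-14:00, 17:15-18:00.
Oona ∩ Yuki ∩ Ana: 06:30-07:00, 12:00-12:45, 17:30-18:00.
The first common window of at least 45 minutes is 12:00-12:45, so the earliest start is 12:00.

12:00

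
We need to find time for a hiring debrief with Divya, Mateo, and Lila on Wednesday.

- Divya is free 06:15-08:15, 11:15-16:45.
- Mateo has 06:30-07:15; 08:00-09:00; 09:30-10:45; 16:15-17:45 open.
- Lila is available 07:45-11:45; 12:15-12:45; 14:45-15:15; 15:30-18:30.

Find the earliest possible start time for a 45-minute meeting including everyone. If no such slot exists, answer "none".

none

Divya ∩ Mateo: 06:30-07:15, 08:00-08:15, 16:15-16:45.
Divya ∩ Mateo ∩ Lila: 08:00-08:15, 16:15-16:45.
No common window is at least 45 minutes long.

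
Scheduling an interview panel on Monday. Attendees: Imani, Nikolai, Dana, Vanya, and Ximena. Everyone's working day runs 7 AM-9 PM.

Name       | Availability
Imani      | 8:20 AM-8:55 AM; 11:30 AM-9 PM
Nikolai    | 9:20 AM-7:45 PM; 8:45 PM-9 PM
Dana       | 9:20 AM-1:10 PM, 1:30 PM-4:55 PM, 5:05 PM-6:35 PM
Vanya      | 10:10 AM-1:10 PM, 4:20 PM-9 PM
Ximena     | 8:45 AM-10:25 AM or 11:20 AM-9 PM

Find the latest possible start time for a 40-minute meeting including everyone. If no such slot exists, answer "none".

Imani ∩ Nikolai: 11:30-19:45, 20:45-21:00.
Imani ∩ Nikolai ∩ Dana: 11:30-13:10, 13:30-16:55, 17:05-18:35.
Imani ∩ Nikolai ∩ Dana ∩ Vanya: 11:30-13:10, 16:20-16:55, 17:05-18:35.
Imani ∩ Nikolai ∩ Dana ∩ Vanya ∩ Ximena: 11:30-13:10, 16:20-16:55, 17:05-18:35.
The last common window of at least 40 minutes is 17:05-18:35; a 40-minute meeting can start as late as 17:55 and still end by 18:35.

17:55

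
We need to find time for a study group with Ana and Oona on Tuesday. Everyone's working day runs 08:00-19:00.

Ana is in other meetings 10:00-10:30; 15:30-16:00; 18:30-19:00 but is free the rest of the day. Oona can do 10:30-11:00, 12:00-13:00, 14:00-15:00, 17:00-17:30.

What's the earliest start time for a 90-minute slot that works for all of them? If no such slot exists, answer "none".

Ana free: 08:00-10:00, 10:30-15:30, 16:00-18:30 (invert busy blocks within the working day).
Oona free: 10:30-11:00, 12:00-13:00, 14:00-15:00, 17:00-17:30.
Ana ∩ Oona: 10:30-11:00, 12:00-13:00, 14:00-15:00, 17:00-17:30.
No common window is at least 90 minutes long.

none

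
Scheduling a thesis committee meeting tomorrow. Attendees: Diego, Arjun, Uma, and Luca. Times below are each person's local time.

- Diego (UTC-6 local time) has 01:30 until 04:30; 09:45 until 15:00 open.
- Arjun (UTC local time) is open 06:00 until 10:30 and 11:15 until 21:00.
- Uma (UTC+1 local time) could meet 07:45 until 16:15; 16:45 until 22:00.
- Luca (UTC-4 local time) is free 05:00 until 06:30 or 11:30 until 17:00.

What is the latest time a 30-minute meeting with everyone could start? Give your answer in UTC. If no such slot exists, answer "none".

20:30

Diego in UTC: 07:30-10:30, 15:45-21:00 (add 6h to convert from UTC-6).
Arjun in UTC: 06:00-10:30, 11:15-21:00.
Uma in UTC: 06:45-15:15, 15:45-21:00 (subtract 1h to convert from UTC+1).
Luca in UTC: 09:00-10:30, 15:30-21:00 (add 4h to convert from UTC-4).
Diego ∩ Arjun: 07:30-10:30, 15:45-21:00.
Diego ∩ Arjun ∩ Uma: 07:30-10:30, 15:45-21:00.
Diego ∩ Arjun ∩ Uma ∩ Luca: 09:00-10:30, 15:45-21:00.
The last common window of at least 30 minutes is 15:45-21:00; a 30-minute meeting can start as late as 20:30 and still end by 21:00.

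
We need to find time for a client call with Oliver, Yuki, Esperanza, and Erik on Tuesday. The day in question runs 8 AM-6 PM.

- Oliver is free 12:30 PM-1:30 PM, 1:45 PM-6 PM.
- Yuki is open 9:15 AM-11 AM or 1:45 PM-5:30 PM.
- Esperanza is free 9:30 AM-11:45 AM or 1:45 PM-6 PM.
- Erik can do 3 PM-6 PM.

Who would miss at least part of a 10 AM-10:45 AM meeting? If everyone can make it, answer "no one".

Oliver: not fully free for 10:00-10:45. Yuki: free for 10:00-10:45. Esperanza: free for 10:00-10:45. Erik: not fully free for 10:00-10:45.

Erik, Oliver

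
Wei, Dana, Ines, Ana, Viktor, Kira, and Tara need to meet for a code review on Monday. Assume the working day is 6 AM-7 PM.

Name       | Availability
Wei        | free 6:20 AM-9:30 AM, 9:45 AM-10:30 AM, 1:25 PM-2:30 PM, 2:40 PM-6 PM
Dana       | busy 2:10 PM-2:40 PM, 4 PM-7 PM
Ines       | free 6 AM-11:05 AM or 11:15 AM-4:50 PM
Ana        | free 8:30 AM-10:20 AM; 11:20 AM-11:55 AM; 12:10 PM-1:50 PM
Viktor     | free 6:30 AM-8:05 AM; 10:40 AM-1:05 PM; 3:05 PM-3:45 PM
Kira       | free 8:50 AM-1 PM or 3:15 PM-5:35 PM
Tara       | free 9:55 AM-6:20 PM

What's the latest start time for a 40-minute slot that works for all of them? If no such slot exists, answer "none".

none

Wei free: 06:20-09:30, 09:45-10:30, 13:25-14:30, 14:40-18:00.
Dana free: 06:00-14:10, 14:40-16:00 (invert busy blocks within the working day).
Ines free: 06:00-11:05, 11:15-16:50.
Ana free: 08:30-10:20, 11:20-11:55, 12:10-13:50.
Viktor free: 06:30-08:05, 10:40-13:05, 15:05-15:45.
Kira free: 08:50-13:00, 15:15-17:35.
Tara free: 09:55-18:20.
Wei ∩ Dana: 06:20-09:30, 09:45-10:30, 13:25-14:10, 14:40-16:00.
Wei ∩ Dana ∩ Ines: 06:20-09:30, 09:45-10:30, 13:25-14:10, 14:40-16:00.
Wei ∩ Dana ∩ Ines ∩ Ana: 08:30-09:30, 09:45-10:20, 13:25-13:50.
Wei ∩ Dana ∩ Ines ∩ Ana ∩ Viktor: ∅.
Wei ∩ Dana ∩ Ines ∩ Ana ∩ Viktor ∩ Kira: ∅.
Wei ∩ Dana ∩ Ines ∩ Ana ∩ Viktor ∩ Kira ∩ Tara: ∅.
There is no time when everyone is free.
No common window is at least 40 minutes long.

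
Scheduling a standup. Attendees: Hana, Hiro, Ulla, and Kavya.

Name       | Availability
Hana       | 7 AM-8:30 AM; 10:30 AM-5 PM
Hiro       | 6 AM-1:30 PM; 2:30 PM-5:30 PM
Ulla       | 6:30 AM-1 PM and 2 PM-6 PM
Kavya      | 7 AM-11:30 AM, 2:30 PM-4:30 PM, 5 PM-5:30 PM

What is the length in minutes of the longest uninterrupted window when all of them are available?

Hana ∩ Hiro: 07:00-08:30, 10:30-13:30, 14:30-17:00.
Hana ∩ Hiro ∩ Ulla: 07:00-08:30, 10:30-13:00, 14:30-17:00.
Hana ∩ Hiro ∩ Ulla ∩ Kavya: 07:00-08:30, 10:30-11:30, 14:30-16:30.
So the common availability across everyone is 07:00-08:30, 10:30-11:30, 14:30-16:30.
The longest is 14:30-16:30 at 120 minutes.

120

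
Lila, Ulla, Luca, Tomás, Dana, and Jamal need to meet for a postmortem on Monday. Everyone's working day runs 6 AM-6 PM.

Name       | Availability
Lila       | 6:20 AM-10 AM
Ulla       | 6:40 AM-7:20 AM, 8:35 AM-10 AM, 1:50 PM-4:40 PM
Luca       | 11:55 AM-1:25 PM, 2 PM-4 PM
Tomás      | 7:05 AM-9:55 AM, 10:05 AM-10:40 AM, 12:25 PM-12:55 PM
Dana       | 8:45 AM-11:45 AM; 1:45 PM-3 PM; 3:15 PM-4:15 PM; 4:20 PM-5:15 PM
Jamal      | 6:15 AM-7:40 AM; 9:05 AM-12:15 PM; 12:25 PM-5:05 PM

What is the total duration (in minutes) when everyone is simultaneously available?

Lila ∩ Ulla: 06:40-07:20, 08:35-10:00.
Lila ∩ Ulla ∩ Luca: ∅.
Lila ∩ Ulla ∩ Luca ∩ Tomás: ∅.
Lila ∩ Ulla ∩ Luca ∩ Tomás ∩ Dana: ∅.
Lila ∩ Ulla ∩ Luca ∩ Tomás ∩ Dana ∩ Jamal: ∅.
There is no time when everyone is free.
There is no common window, so the total is 0 minutes.

0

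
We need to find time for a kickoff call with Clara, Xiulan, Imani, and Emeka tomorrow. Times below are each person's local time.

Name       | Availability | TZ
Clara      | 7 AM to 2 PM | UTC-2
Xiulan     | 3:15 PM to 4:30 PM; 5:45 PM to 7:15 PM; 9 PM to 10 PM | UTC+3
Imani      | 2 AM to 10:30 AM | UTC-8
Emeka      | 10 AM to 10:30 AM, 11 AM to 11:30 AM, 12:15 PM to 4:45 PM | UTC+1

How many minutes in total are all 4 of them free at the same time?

135

Clara in UTC: 09:00-16:00 (add 2h to convert from UTC-2).
Xiulan in UTC: 12:15-13:30, 14:45-16:15, 18:00-19:00 (subtract 3h to convert from UTC+3).
Imani in UTC: 10:00-18:30 (add 8h to convert from UTC-8).
Emeka in UTC: 09:00-09:30, 10:00-10:30, 11:15-15:45 (subtract 1h to convert from UTC+1).
Clara ∩ Xiulan: 12:15-13:30, 14:45-16:00.
Clara ∩ Xiulan ∩ Imani: 12:15-13:30, 14:45-16:00.
Clara ∩ Xiulan ∩ Imani ∩ Emeka: 12:15-13:30, 14:45-15:45.
Those are the intersection windows.
Summing the common windows: 75 + 60 = 135 minutes.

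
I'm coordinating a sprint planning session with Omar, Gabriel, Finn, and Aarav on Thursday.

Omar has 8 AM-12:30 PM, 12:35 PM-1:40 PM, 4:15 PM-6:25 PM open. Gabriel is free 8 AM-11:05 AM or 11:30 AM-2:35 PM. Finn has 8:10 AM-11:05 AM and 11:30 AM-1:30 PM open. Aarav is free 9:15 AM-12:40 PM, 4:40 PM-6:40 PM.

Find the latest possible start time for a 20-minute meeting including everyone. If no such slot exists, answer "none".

12:10

Omar ∩ Gabriel: 08:00-11:05, 11:30-12:30, 12:35-13:40.
Omar ∩ Gabriel ∩ Finn: 08:10-11:05, 11:30-12:30, 12:35-13:30.
Omar ∩ Gabriel ∩ Finn ∩ Aarav: 09:15-11:05, 11:30-12:30, 12:35-12:40.
Those are the intersection windows.
The last common window of at least 20 minutes is 11:30-12:30; a 20-minute meeting can start as late as 12:10 and still end by 12:30.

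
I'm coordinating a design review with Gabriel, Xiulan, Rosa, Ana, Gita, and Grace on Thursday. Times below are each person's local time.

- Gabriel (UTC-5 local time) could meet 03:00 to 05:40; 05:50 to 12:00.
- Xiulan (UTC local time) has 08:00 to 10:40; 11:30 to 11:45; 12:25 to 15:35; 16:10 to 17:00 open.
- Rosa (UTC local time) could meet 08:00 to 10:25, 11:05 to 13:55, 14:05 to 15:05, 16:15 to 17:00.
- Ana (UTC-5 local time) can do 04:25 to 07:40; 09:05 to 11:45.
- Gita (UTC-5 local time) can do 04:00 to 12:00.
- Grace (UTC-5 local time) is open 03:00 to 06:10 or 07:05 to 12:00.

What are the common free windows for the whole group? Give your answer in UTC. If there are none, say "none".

Gabriel in UTC: 08:00-10:40, 10:50-17:00 (add 5h to convert from UTC-5).
Xiulan in UTC: 08:00-10:40, 11:30-11:45, 12:25-15:35, 16:10-17:00.
Rosa in UTC: 08:00-10:25, 11:05-13:55, 14:05-15:05, 16:15-17:00.
Ana in UTC: 09:25-12:40, 14:05-16:45 (add 5h to convert from UTC-5).
Gita in UTC: 09:00-17:00 (add 5h to convert from UTC-5).
Grace in UTC: 08:00-11:10, 12:05-17:00 (add 5h to convert from UTC-5).
Gabriel ∩ Xiulan: 08:00-10:40, 11:30-11:45, 12:25-15:35, 16:10-17:00.
Gabriel ∩ Xiulan ∩ Rosa: 08:00-10:25, 11:30-11:45, 12:25-13:55, 14:05-15:05, 16:15-17:00.
Gabriel ∩ Xiulan ∩ Rosa ∩ Ana: 09:25-10:25, 11:30-11:45, 12:25-12:40, 14:05-15:05, 16:15-16:45.
Gabriel ∩ Xiulan ∩ Rosa ∩ Ana ∩ Gita: 09:25-10:25, 11:30-11:45, 12:25-12:40, 14:05-15:05, 16:15-16:45.
Gabriel ∩ Xiulan ∩ Rosa ∩ Ana ∩ Gita ∩ Grace: 09:25-10:25, 12:25-12:40, 14:05-15:05, 16:15-16:45.
Those are the intersection windows.

09:25-10:25, 12:25-12:40, 14:05-15:05, 16:15-16:45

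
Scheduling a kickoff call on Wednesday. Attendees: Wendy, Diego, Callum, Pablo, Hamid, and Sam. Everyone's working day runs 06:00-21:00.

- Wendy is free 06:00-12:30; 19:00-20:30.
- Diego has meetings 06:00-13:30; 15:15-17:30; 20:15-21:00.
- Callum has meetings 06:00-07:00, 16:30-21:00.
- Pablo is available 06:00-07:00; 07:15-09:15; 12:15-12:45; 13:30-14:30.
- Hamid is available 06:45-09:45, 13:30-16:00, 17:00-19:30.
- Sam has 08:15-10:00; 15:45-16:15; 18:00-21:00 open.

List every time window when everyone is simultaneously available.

none

Wendy free: 06:00-12:30, 19:00-20:30.
Diego free: 13:30-15:15, 17:30-20:15 (invert busy blocks within the working day).
Callum free: 07:00-16:30 (invert busy blocks within the working day).
Pablo free: 06:00-07:00, 07:15-09:15, 12:15-12:45, 13:30-14:30.
Hamid free: 06:45-09:45, 13:30-16:00, 17:00-19:30.
Sam free: 08:15-10:00, 15:45-16:15, 18:00-21:00.
Wendy ∩ Diego: 19:00-20:15.
Wendy ∩ Diego ∩ Callum: ∅.
Wendy ∩ Diego ∩ Callum ∩ Pablo: ∅.
Wendy ∩ Diego ∩ Callum ∩ Pablo ∩ Hamid: ∅.
Wendy ∩ Diego ∩ Callum ∩ Pablo ∩ Hamid ∩ Sam: ∅.
There is no time when everyone is free.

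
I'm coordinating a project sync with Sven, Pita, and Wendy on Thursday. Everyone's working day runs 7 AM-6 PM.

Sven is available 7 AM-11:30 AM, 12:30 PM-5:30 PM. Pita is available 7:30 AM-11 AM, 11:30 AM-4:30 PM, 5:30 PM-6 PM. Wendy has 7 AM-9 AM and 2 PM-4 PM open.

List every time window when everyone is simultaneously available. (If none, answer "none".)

07:30-09:00, 14:00-16:00

Sven ∩ Pita: 07:30-11:00, 12:30-16:30.
Sven ∩ Pita ∩ Wendy: 07:30-09:00, 14:00-16:00.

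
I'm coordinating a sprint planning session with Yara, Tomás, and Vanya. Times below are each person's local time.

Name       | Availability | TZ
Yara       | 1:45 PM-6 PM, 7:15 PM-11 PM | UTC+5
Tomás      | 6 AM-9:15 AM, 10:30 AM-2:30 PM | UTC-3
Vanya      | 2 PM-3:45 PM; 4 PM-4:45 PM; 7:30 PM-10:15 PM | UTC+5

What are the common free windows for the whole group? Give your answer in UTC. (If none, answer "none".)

Yara in UTC: 08:45-13:00, 14:15-18:00 (subtract 5h to convert from UTC+5).
Tomás in UTC: 09:00-12:15, 13:30-17:30 (add 3h to convert from UTC-3).
Vanya in UTC: 09:00-10:45, 11:00-11:45, 14:30-17:15 (subtract 5h to convert from UTC+5).
Yara ∩ Tomás: 09:00-12:15, 14:15-17:30.
Yara ∩ Tomás ∩ Vanya: 09:00-10:45, 11:00-11:45, 14:30-17:15.

09:00-10:45, 11:00-11:45, 14:30-17:15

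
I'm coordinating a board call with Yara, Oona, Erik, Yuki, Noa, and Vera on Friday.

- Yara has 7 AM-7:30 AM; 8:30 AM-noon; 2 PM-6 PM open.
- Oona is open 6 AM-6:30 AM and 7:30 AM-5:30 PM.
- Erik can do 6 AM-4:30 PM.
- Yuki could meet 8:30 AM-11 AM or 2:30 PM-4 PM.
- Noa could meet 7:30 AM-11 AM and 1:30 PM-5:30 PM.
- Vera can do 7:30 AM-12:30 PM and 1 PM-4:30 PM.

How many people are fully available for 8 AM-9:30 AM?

Oona, Erik, Noa, and Vera can make the full 08:00-09:30 slot — that's 4.

4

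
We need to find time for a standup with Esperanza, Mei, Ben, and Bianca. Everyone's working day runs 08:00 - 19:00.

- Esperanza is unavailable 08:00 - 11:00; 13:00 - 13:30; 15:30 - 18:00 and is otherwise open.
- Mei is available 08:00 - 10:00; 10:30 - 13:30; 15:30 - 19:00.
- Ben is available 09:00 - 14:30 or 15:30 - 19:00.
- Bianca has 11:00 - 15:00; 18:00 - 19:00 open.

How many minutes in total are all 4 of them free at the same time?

180

Esperanza free: 11:00-13:00, 13:30-15:30, 18:00-19:00 (invert busy blocks within the working day).
Mei free: 08:00-10:00, 10:30-13:30, 15:30-19:00.
Ben free: 09:00-14:30, 15:30-19:00.
Bianca free: 11:00-15:00, 18:00-19:00.
Esperanza ∩ Mei: 11:00-13:00, 18:00-19:00.
Esperanza ∩ Mei ∩ Ben: 11:00-13:00, 18:00-19:00.
Esperanza ∩ Mei ∩ Ben ∩ Bianca: 11:00-13:00, 18:00-19:00.
Summing the common windows: 120 + 60 = 180 minutes.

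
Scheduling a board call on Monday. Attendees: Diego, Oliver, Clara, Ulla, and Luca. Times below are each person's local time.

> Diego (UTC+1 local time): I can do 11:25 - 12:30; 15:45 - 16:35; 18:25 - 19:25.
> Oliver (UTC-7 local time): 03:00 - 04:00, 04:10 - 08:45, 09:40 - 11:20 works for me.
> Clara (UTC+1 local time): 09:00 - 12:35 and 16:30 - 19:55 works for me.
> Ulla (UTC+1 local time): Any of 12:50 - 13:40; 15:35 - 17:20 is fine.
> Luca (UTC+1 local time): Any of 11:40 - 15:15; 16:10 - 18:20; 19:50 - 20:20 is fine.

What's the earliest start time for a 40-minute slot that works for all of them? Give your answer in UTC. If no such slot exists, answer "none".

Diego in UTC: 10:25-11:30, 14:45-15:35, 17:25-18:25 (subtract 1h to convert from UTC+1).
Oliver in UTC: 10:00-11:00, 11:10-15:45, 16:40-18:20 (add 7h to convert from UTC-7).
Clara in UTC: 08:00-11:35, 15:30-18:55 (subtract 1h to convert from UTC+1).
Ulla in UTC: 11:50-12:40, 14:35-16:20 (subtract 1h to convert from UTC+1).
Luca in UTC: 10:40-14:15, 15:10-17:20, 18:50-19:20 (subtract 1h to convert from UTC+1).
Diego ∩ Oliver: 10:25-11:00, 11:10-11:30, 14:45-15:35, 17:25-18:20.
Diego ∩ Oliver ∩ Clara: 10:25-11:00, 11:10-11:30, 15:30-15:35, 17:25-18:20.
Diego ∩ Oliver ∩ Clara ∩ Ulla: 15:30-15:35.
Diego ∩ Oliver ∩ Clara ∩ Ulla ∩ Luca: 15:30-15:35.
So the common availability across everyone is 15:30-15:35.
No common window is at least 40 minutes long.

none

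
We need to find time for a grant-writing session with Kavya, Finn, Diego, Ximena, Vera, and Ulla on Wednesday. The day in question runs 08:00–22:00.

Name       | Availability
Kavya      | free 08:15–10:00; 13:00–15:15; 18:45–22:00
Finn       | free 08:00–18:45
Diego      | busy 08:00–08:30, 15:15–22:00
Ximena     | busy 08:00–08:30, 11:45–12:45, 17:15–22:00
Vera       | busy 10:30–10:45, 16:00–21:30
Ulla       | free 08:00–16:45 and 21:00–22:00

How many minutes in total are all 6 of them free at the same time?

Kavya free: 08:15-10:00, 13:00-15:15, 18:45-22:00.
Finn free: 08:00-18:45.
Diego free: 08:30-15:15 (invert busy blocks within the working day).
Ximena free: 08:30-11:45, 12:45-17:15 (invert busy blocks within the working day).
Vera free: 08:00-10:30, 10:45-16:00, 21:30-22:00 (invert busy blocks within the working day).
Ulla free: 08:00-16:45, 21:00-22:00.
Kavya ∩ Finn: 08:15-10:00, 13:00-15:15.
Kavya ∩ Finn ∩ Diego: 08:30-10:00, 13:00-15:15.
Kavya ∩ Finn ∩ Diego ∩ Ximena: 08:30-10:00, 13:00-15:15.
Kavya ∩ Finn ∩ Diego ∩ Ximena ∩ Vera: 08:30-10:00, 13:00-15:15.
Kavya ∩ Finn ∩ Diego ∩ Ximena ∩ Vera ∩ Ulla: 08:30-10:00, 13:00-15:15.
Summing the common windows: 90 + 135 = 225 minutes.

225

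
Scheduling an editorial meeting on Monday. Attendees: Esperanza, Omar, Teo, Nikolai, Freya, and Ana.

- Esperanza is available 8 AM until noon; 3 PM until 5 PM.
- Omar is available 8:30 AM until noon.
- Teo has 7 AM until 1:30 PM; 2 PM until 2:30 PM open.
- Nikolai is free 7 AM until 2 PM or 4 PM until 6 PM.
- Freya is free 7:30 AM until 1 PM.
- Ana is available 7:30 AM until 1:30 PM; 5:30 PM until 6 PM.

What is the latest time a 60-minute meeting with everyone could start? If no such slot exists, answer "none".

11:00

Esperanza ∩ Omar: 08:30-12:00.
Esperanza ∩ Omar ∩ Teo: 08:30-12:00.
Esperanza ∩ Omar ∩ Teo ∩ Nikolai: 08:30-12:00.
Esperanza ∩ Omar ∩ Teo ∩ Nikolai ∩ Freya: 08:30-12:00.
Esperanza ∩ Omar ∩ Teo ∩ Nikolai ∩ Freya ∩ Ana: 08:30-12:00.
The last common window of at least 60 minutes is 08:30-12:00; a 60-minute meeting can start as late as 11:00 and still end by 12:00.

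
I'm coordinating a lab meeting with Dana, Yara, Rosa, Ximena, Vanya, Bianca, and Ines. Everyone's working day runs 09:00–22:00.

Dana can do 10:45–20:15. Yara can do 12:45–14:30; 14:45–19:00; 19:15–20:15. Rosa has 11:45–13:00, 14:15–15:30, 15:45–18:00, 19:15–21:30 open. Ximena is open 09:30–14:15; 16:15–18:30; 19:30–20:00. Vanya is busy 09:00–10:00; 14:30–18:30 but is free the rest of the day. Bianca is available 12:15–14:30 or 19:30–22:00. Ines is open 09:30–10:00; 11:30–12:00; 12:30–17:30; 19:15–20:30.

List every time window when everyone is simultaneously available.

12:45-13:00, 19:30-20:00

Dana free: 10:45-20:15.
Yara free: 12:45-14:30, 14:45-19:00, 19:15-20:15.
Rosa free: 11:45-13:00, 14:15-15:30, 15:45-18:00, 19:15-21:30.
Ximena free: 09:30-14:15, 16:15-18:30, 19:30-20:00.
Vanya free: 10:00-14:30, 18:30-22:00 (invert busy blocks within the working day).
Bianca free: 12:15-14:30, 19:30-22:00.
Ines free: 09:30-10:00, 11:30-12:00, 12:30-17:30, 19:15-20:30.
Dana ∩ Yara: 12:45-14:30, 14:45-19:00, 19:15-20:15.
Dana ∩ Yara ∩ Rosa: 12:45-13:00, 14:15-14:30, 14:45-15:30, 15:45-18:00, 19:15-20:15.
Dana ∩ Yara ∩ Rosa ∩ Ximena: 12:45-13:00, 16:15-18:00, 19:30-20:00.
Dana ∩ Yara ∩ Rosa ∩ Ximena ∩ Vanya: 12:45-13:00, 19:30-20:00.
Dana ∩ Yara ∩ Rosa ∩ Ximena ∩ Vanya ∩ Bianca: 12:45-13:00, 19:30-20:00.
Dana ∩ Yara ∩ Rosa ∩ Ximena ∩ Vanya ∩ Bianca ∩ Ines: 12:45-13:00, 19:30-20:00.
So the common availability across everyone is 12:45-13:00, 19:30-20:00.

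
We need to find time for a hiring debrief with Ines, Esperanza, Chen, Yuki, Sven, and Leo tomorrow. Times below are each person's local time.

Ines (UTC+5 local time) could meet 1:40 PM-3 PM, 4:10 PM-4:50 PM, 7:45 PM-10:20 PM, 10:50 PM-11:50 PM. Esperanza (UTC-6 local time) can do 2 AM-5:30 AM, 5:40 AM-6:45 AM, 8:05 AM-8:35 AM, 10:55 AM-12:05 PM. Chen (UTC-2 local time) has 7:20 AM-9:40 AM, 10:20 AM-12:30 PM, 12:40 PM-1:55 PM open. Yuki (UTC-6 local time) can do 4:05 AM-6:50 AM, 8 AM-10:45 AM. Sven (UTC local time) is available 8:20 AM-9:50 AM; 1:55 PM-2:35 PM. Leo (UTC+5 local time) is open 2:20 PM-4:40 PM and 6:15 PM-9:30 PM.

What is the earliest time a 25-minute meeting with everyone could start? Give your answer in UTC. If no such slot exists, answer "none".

Ines in UTC: 08:40-10:00, 11:10-11:50, 14:45-17:20, 17:50-18:50 (subtract 5h to convert from UTC+5).
Esperanza in UTC: 08:00-11:30, 11:40-12:45, 14:05-14:35, 16:55-18:05 (add 6h to convert from UTC-6).
Chen in UTC: 09:20-11:40, 12:20-14:30, 14:40-15:55 (add 2h to convert from UTC-2).
Yuki in UTC: 10:05-12:50, 14:00-16:45 (add 6h to convert from UTC-6).
Sven in UTC: 08:20-09:50, 13:55-14:35.
Leo in UTC: 09:20-11:40, 13:15-16:30 (subtract 5h to convert from UTC+5).
Ines ∩ Esperanza: 08:40-10:00, 11:10-11:30, 11:40-11:50, 16:55-17:20, 17:50-18:05.
Ines ∩ Esperanza ∩ Chen: 09:20-10:00, 11:10-11:30.
Ines ∩ Esperanza ∩ Chen ∩ Yuki: 11:10-11:30.
Ines ∩ Esperanza ∩ Chen ∩ Yuki ∩ Sven: ∅.
Ines ∩ Esperanza ∩ Chen ∩ Yuki ∩ Sven ∩ Leo: ∅.
There is no time when everyone is free.
No common window is at least 25 minutes long.

none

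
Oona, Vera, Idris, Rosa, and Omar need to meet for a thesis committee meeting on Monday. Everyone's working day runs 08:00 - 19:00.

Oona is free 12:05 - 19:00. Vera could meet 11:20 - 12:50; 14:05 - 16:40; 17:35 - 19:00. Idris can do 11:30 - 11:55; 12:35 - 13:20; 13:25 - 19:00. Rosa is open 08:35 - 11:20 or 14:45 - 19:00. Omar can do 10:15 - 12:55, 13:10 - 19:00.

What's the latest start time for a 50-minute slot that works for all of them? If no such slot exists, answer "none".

Oona ∩ Vera: 12:05-12:50, 14:05-16:40, 17:35-19:00.
Oona ∩ Vera ∩ Idris: 12:35-12:50, 14:05-16:40, 17:35-19:00.
Oona ∩ Vera ∩ Idris ∩ Rosa: 14:45-16:40, 17:35-19:00.
Oona ∩ Vera ∩ Idris ∩ Rosa ∩ Omar: 14:45-16:40, 17:35-19:00.
The last common window of at least 50 minutes is 17:35-19:00; a 50-minute meeting can start as late as 18:10 and still end by 19:00.

18:10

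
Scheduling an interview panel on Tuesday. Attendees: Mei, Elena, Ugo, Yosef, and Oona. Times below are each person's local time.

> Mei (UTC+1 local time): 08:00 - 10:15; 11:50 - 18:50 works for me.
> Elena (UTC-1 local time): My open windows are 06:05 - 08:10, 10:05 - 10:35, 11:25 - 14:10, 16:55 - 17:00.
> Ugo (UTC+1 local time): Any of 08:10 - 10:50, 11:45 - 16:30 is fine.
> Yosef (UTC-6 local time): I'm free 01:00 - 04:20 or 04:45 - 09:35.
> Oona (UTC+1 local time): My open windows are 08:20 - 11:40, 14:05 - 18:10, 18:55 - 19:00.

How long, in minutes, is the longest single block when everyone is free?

125

Mei in UTC: 07:00-09:15, 10:50-17:50 (subtract 1h to convert from UTC+1).
Elena in UTC: 07:05-09:10, 11:05-11:35, 12:25-15:10, 17:55-18:00 (add 1h to convert from UTC-1).
Ugo in UTC: 07:10-09:50, 10:45-15:30 (subtract 1h to convert from UTC+1).
Yosef in UTC: 07:00-10:20, 10:45-15:35 (add 6h to convert from UTC-6).
Oona in UTC: 07:20-10:40, 13:05-17:10, 17:55-18:00 (subtract 1h to convert from UTC+1).
Mei ∩ Elena: 07:05-09:10, 11:05-11:35, 12:25-15:10.
Mei ∩ Elena ∩ Ugo: 07:10-09:10, 11:05-11:35, 12:25-15:10.
Mei ∩ Elena ∩ Ugo ∩ Yosef: 07:10-09:10, 11:05-11:35, 12:25-15:10.
Mei ∩ Elena ∩ Ugo ∩ Yosef ∩ Oona: 07:20-09:10, 13:05-15:10.
So the common availability across everyone is 07:20-09:10, 13:05-15:10.
The longest is 13:05-15:10 at 125 minutes.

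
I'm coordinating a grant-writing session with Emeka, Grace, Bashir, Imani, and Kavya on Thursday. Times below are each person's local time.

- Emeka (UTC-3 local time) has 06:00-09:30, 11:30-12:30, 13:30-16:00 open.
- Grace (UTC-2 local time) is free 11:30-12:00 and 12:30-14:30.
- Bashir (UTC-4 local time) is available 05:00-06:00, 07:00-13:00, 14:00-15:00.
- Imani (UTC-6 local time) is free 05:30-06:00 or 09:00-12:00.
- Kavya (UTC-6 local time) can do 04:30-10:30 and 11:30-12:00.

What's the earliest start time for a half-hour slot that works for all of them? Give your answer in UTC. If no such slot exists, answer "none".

Emeka in UTC: 09:00-12:30, 14:30-15:30, 16:30-19:00 (add 3h to convert from UTC-3).
Grace in UTC: 13:30-14:00, 14:30-16:30 (add 2h to convert from UTC-2).
Bashir in UTC: 09:00-10:00, 11:00-17:00, 18:00-19:00 (add 4h to convert from UTC-4).
Imani in UTC: 11:30-12:00, 15:00-18:00 (add 6h to convert from UTC-6).
Kavya in UTC: 10:30-16:30, 17:30-18:00 (add 6h to convert from UTC-6).
Emeka ∩ Grace: 14:30-15:30.
Emeka ∩ Grace ∩ Bashir: 14:30-15:30.
Emeka ∩ Grace ∩ Bashir ∩ Imani: 15:00-15:30.
Emeka ∩ Grace ∩ Bashir ∩ Imani ∩ Kavya: 15:00-15:30.
The first common window of at least 30 minutes is 15:00-15:30, so the earliest start is 15:00.

15:00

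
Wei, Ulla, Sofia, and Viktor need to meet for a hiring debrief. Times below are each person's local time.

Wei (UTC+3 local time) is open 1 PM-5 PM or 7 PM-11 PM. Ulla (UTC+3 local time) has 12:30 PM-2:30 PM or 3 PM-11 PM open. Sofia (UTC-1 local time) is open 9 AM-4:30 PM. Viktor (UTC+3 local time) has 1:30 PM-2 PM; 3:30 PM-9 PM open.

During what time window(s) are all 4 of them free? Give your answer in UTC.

10:30-11:00, 12:30-14:00, 16:00-17:30

Wei in UTC: 10:00-14:00, 16:00-20:00 (subtract 3h to convert from UTC+3).
Ulla in UTC: 09:30-11:30, 12:00-20:00 (subtract 3h to convert from UTC+3).
Sofia in UTC: 10:00-17:30 (add 1h to convert from UTC-1).
Viktor in UTC: 10:30-11:00, 12:30-18:00 (subtract 3h to convert from UTC+3).
Wei ∩ Ulla: 10:00-11:30, 12:00-14:00, 16:00-20:00.
Wei ∩ Ulla ∩ Sofia: 10:00-11:30, 12:00-14:00, 16:00-17:30.
Wei ∩ Ulla ∩ Sofia ∩ Viktor: 10:30-11:00, 12:30-14:00, 16:00-17:30.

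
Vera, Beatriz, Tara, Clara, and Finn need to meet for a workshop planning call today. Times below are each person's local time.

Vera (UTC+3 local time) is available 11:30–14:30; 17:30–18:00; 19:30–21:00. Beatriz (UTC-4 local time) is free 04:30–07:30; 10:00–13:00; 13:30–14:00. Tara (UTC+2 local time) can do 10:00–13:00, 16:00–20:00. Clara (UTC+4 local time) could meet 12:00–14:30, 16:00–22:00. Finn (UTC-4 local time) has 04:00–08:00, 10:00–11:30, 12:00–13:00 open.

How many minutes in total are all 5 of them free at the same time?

Vera in UTC: 08:30-11:30, 14:30-15:00, 16:30-18:00 (subtract 3h to convert from UTC+3).
Beatriz in UTC: 08:30-11:30, 14:00-17:00, 17:30-18:00 (add 4h to convert from UTC-4).
Tara in UTC: 08:00-11:00, 14:00-18:00 (subtract 2h to convert from UTC+2).
Clara in UTC: 08:00-10:30, 12:00-18:00 (subtract 4h to convert from UTC+4).
Finn in UTC: 08:00-12:00, 14:00-15:30, 16:00-17:00 (add 4h to convert from UTC-4).
Vera ∩ Beatriz: 08:30-11:30, 14:30-15:00, 16:30-17:00, 17:30-18:00.
Vera ∩ Beatriz ∩ Tara: 08:30-11:00, 14:30-15:00, 16:30-17:00, 17:30-18:00.
Vera ∩ Beatriz ∩ Tara ∩ Clara: 08:30-10:30, 14:30-15:00, 16:30-17:00, 17:30-18:00.
Vera ∩ Beatriz ∩ Tara ∩ Clara ∩ Finn: 08:30-10:30, 14:30-15:00, 16:30-17:00.
Summing the common windows: 120 + 30 + 30 = 180 minutes.

180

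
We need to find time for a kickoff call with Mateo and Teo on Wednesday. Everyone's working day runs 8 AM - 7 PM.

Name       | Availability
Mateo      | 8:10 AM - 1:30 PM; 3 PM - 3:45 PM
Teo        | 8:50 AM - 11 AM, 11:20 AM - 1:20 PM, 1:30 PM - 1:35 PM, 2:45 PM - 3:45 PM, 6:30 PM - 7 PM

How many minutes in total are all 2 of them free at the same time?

Mateo ∩ Teo: 08:50-11:00, 11:20-13:20, 15:00-15:45.
Those are the intersection windows.
Summing the common windows: 130 + 120 + 45 = 295 minutes.

295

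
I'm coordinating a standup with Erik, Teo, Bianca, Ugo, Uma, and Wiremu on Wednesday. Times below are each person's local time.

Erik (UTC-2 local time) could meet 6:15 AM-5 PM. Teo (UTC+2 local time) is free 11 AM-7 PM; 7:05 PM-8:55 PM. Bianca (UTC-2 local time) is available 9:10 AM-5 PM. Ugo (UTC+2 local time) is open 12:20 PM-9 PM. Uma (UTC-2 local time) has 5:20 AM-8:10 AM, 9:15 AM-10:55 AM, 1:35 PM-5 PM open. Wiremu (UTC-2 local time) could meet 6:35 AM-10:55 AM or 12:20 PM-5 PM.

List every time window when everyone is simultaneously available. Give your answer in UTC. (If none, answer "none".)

11:15-12:55, 15:35-17:00, 17:05-18:55

Erik in UTC: 08:15-19:00 (add 2h to convert from UTC-2).
Teo in UTC: 09:00-17:00, 17:05-18:55 (subtract 2h to convert from UTC+2).
Bianca in UTC: 11:10-19:00 (add 2h to convert from UTC-2).
Ugo in UTC: 10:20-19:00 (subtract 2h to convert from UTC+2).
Uma in UTC: 07:20-10:10, 11:15-12:55, 15:35-19:00 (add 2h to convert from UTC-2).
Wiremu in UTC: 08:35-12:55, 14:20-19:00 (add 2h to convert from UTC-2).
Erik ∩ Teo: 09:00-17:00, 17:05-18:55.
Erik ∩ Teo ∩ Bianca: 11:10-17:00, 17:05-18:55.
Erik ∩ Teo ∩ Bianca ∩ Ugo: 11:10-17:00, 17:05-18:55.
Erik ∩ Teo ∩ Bianca ∩ Ugo ∩ Uma: 11:15-12:55, 15:35-17:00, 17:05-18:55.
Erik ∩ Teo ∩ Bianca ∩ Ugo ∩ Uma ∩ Wiremu: 11:15-12:55, 15:35-17:00, 17:05-18:55.
Those are the intersection windows.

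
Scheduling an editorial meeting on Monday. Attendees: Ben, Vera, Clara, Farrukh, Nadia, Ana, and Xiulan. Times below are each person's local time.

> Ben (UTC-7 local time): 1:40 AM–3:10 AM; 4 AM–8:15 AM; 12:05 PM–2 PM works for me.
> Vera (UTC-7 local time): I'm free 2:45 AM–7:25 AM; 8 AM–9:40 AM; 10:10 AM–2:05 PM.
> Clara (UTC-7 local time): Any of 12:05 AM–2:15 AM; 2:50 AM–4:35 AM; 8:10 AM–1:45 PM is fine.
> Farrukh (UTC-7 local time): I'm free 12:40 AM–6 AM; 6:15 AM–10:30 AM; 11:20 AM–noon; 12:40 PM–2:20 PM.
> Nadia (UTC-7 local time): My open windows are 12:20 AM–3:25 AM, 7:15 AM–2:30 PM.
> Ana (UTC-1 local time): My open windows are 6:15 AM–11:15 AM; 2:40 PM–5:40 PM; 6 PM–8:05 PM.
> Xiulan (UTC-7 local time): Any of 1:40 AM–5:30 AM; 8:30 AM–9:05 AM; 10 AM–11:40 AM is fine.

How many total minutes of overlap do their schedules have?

20

Ben in UTC: 08:40-10:10, 11:00-15:15, 19:05-21:00 (add 7h to convert from UTC-7).
Vera in UTC: 09:45-14:25, 15:00-16:40, 17:10-21:05 (add 7h to convert from UTC-7).
Clara in UTC: 07:05-09:15, 09:50-11:35, 15:10-20:45 (add 7h to convert from UTC-7).
Farrukh in UTC: 07:40-13:00, 13:15-17:30, 18:20-19:00, 19:40-21:20 (add 7h to convert from UTC-7).
Nadia in UTC: 07:20-10:25, 14:15-21:30 (add 7h to convert from UTC-7).
Ana in UTC: 07:15-12:15, 15:40-18:40, 19:00-21:05 (add 1h to convert from UTC-1).
Xiulan in UTC: 08:40-12:30, 15:30-16:05, 17:00-18:40 (add 7h to convert from UTC-7).
Ben ∩ Vera: 09:45-10:10, 11:00-14:25, 15:00-15:15, 19:05-21:00.
Ben ∩ Vera ∩ Clara: 09:50-10:10, 11:00-11:35, 15:10-15:15, 19:05-20:45.
Ben ∩ Vera ∩ Clara ∩ Farrukh: 09:50-10:10, 11:00-11:35, 15:10-15:15, 19:40-20:45.
Ben ∩ Vera ∩ Clara ∩ Farrukh ∩ Nadia: 09:50-10:10, 15:10-15:15, 19:40-20:45.
Ben ∩ Vera ∩ Clara ∩ Farrukh ∩ Nadia ∩ Ana: 09:50-10:10, 19:40-20:45.
Ben ∩ Vera ∩ Clara ∩ Farrukh ∩ Nadia ∩ Ana ∩ Xiulan: 09:50-10:10.
That's a single block of 20 minutes.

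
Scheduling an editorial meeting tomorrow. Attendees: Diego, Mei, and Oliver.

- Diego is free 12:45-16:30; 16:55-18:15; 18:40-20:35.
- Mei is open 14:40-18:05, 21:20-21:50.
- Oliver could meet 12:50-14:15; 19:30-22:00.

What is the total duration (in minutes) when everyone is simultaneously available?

Diego ∩ Mei: 14:40-16:30, 16:55-18:05.
Diego ∩ Mei ∩ Oliver: ∅.
There is no time when everyone is free.
There is no common window, so the total is 0 minutes.

0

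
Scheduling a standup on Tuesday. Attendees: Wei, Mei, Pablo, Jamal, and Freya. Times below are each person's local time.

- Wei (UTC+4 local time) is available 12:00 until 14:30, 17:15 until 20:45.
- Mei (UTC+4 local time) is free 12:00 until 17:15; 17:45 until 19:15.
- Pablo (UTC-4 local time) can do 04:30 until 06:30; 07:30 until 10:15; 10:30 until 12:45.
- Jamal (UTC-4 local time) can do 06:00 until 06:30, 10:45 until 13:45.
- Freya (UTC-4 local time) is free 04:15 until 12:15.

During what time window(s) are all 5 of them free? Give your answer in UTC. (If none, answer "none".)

Wei in UTC: 08:00-10:30, 13:15-16:45 (subtract 4h to convert from UTC+4).
Mei in UTC: 08:00-13:15, 13:45-15:15 (subtract 4h to convert from UTC+4).
Pablo in UTC: 08:30-10:30, 11:30-14:15, 14:30-16:45 (add 4h to convert from UTC-4).
Jamal in UTC: 10:00-10:30, 14:45-17:45 (add 4h to convert from UTC-4).
Freya in UTC: 08:15-16:15 (add 4h to convert from UTC-4).
Wei ∩ Mei: 08:00-10:30, 13:45-15:15.
Wei ∩ Mei ∩ Pablo: 08:30-10:30, 13:45-14:15, 14:30-15:15.
Wei ∩ Mei ∩ Pablo ∩ Jamal: 10:00-10:30, 14:45-15:15.
Wei ∩ Mei ∩ Pablo ∩ Jamal ∩ Freya: 10:00-10:30, 14:45-15:15.
Those are the intersection windows.

10:00-10:30, 14:45-15:15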